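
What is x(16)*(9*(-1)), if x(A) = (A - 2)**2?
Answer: -1764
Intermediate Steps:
x(A) = (-2 + A)**2
x(16)*(9*(-1)) = (-2 + 16)**2*(9*(-1)) = 14**2*(-9) = 196*(-9) = -1764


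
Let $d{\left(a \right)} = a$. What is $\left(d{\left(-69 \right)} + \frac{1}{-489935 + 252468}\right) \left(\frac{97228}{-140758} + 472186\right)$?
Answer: $- \frac{544512615036093120}{16712689993} \approx -3.2581 \cdot 10^{7}$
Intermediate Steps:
$\left(d{\left(-69 \right)} + \frac{1}{-489935 + 252468}\right) \left(\frac{97228}{-140758} + 472186\right) = \left(-69 + \frac{1}{-489935 + 252468}\right) \left(\frac{97228}{-140758} + 472186\right) = \left(-69 + \frac{1}{-237467}\right) \left(97228 \left(- \frac{1}{140758}\right) + 472186\right) = \left(-69 - \frac{1}{237467}\right) \left(- \frac{48614}{70379} + 472186\right) = \left(- \frac{16385224}{237467}\right) \frac{33231929880}{70379} = - \frac{544512615036093120}{16712689993}$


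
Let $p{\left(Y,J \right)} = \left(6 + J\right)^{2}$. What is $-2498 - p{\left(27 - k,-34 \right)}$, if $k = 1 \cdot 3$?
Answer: $-3282$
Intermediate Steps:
$k = 3$
$-2498 - p{\left(27 - k,-34 \right)} = -2498 - \left(6 - 34\right)^{2} = -2498 - \left(-28\right)^{2} = -2498 - 784 = -3282$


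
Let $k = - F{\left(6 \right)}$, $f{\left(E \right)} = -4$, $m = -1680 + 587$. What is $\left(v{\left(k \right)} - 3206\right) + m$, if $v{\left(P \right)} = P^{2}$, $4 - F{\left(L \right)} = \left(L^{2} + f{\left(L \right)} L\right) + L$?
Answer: $-4103$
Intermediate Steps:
$m = -1093$
$F{\left(L \right)} = 4 - L^{2} + 3 L$ ($F{\left(L \right)} = 4 - \left(\left(L^{2} - 4 L\right) + L\right) = 4 - \left(L^{2} - 3 L\right) = 4 - L^{2} + 3 L$)
$k = 14$ ($k = - (4 - 6^{2} + 3 \cdot 6) = - (4 - 36 + 18) = \left(-1\right) \left(-14\right) = 14$)
$\left(v{\left(k \right)} - 3206\right) + m = \left(14^{2} - 3206\right) - 1093 = \left(196 - 3206\right) - 1093 = -3010 - 1093 = -4103$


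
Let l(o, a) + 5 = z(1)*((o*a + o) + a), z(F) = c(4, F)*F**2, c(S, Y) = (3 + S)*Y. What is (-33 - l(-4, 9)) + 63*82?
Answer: 5355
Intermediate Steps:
c(S, Y) = Y*(3 + S)
z(F) = 7*F**3 (z(F) = (F*(3 + 4))*F**2 = (F*7)*F**2 = (7*F)*F**2 = 7*F**3)
l(o, a) = -5 + 7*a + 7*o + 7*a*o (l(o, a) = -5 + (7*1**3)*((o*a + o) + a) = -5 + (7*1)*((a*o + o) + a) = -5 + 7*((o + a*o) + a) = -5 + 7*(a + o + a*o) = -5 + (7*a + 7*o + 7*a*o) = -5 + 7*a + 7*o + 7*a*o)
(-33 - l(-4, 9)) + 63*82 = (-33 - (-5 + 7*9 + 7*(-4) + 7*9*(-4))) + 63*82 = (-33 - (-5 + 63 - 28 - 252)) + 5166 = (-33 - 1*(-222)) + 5166 = (-33 + 222) + 5166 = 189 + 5166 = 5355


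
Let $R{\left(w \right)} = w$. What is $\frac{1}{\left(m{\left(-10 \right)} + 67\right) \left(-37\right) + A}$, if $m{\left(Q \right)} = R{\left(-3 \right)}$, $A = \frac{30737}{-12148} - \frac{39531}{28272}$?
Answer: $- \frac{28620688}{67886224105} \approx -0.0004216$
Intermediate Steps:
$A = - \frac{112434921}{28620688}$ ($A = 30737 \left(- \frac{1}{12148}\right) - \frac{13177}{9424} = - \frac{30737}{12148} - \frac{13177}{9424} = - \frac{112434921}{28620688} \approx -3.9284$)
$m{\left(Q \right)} = -3$
$\frac{1}{\left(m{\left(-10 \right)} + 67\right) \left(-37\right) + A} = \frac{1}{\left(-3 + 67\right) \left(-37\right) - \frac{112434921}{28620688}} = \frac{1}{64 \left(-37\right) - \frac{112434921}{28620688}} = \frac{1}{-2368 - \frac{112434921}{28620688}} = \frac{1}{- \frac{67886224105}{28620688}} = - \frac{28620688}{67886224105}$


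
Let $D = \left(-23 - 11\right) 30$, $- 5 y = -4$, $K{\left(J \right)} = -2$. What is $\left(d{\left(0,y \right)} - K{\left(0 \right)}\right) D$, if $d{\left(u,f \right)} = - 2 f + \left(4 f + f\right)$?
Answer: $-4488$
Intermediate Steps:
$y = \frac{4}{5}$ ($y = \left(- \frac{1}{5}\right) \left(-4\right) = \frac{4}{5} \approx 0.8$)
$D = -1020$ ($D = \left(-34\right) 30 = -1020$)
$d{\left(u,f \right)} = 3 f$ ($d{\left(u,f \right)} = - 2 f + 5 f = 3 f$)
$\left(d{\left(0,y \right)} - K{\left(0 \right)}\right) D = \left(3 \cdot \frac{4}{5} - -2\right) \left(-1020\right) = \left(\frac{12}{5} + 2\right) \left(-1020\right) = \frac{22}{5} \left(-1020\right) = -4488$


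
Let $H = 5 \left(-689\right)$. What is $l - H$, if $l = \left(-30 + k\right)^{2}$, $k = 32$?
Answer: $3449$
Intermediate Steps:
$l = 4$ ($l = \left(-30 + 32\right)^{2} = 2^{2} = 4$)
$H = -3445$
$l - H = 4 - -3445 = 4 + 3445 = 3449$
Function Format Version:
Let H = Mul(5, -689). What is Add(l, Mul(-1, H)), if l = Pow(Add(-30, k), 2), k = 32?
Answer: 3449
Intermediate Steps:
l = 4 (l = Pow(Add(-30, 32), 2) = Pow(2, 2) = 4)
H = -3445
Add(l, Mul(-1, H)) = Add(4, Mul(-1, -3445)) = Add(4, 3445) = 3449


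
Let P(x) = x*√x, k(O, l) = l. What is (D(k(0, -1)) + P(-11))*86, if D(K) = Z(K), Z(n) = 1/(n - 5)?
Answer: -43/3 - 946*I*√11 ≈ -14.333 - 3137.5*I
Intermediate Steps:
P(x) = x^(3/2)
Z(n) = 1/(-5 + n)
D(K) = 1/(-5 + K)
(D(k(0, -1)) + P(-11))*86 = (1/(-5 - 1) + (-11)^(3/2))*86 = (1/(-6) - 11*I*√11)*86 = (-⅙ - 11*I*√11)*86 = -43/3 - 946*I*√11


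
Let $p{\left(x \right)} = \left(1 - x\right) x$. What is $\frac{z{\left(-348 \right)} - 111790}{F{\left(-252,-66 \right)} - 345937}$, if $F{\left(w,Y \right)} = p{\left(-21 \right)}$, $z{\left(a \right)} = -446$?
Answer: $\frac{112236}{346399} \approx 0.32401$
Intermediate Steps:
$p{\left(x \right)} = x \left(1 - x\right)$
$F{\left(w,Y \right)} = -462$ ($F{\left(w,Y \right)} = - 21 \left(1 - -21\right) = - 21 \left(1 + 21\right) = \left(-21\right) 22 = -462$)
$\frac{z{\left(-348 \right)} - 111790}{F{\left(-252,-66 \right)} - 345937} = \frac{-446 - 111790}{-462 - 345937} = - \frac{112236}{-346399} = \left(-112236\right) \left(- \frac{1}{346399}\right) = \frac{112236}{346399}$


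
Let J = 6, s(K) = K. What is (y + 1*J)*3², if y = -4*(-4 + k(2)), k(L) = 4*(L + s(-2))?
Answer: 198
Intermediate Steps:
k(L) = -8 + 4*L (k(L) = 4*(L - 2) = 4*(-2 + L) = -8 + 4*L)
y = 16 (y = -4*(-4 + (-8 + 4*2)) = -4*(-4 + (-8 + 8)) = -4*(-4 + 0) = -4*(-4) = 16)
(y + 1*J)*3² = (16 + 1*6)*3² = (16 + 6)*9 = 22*9 = 198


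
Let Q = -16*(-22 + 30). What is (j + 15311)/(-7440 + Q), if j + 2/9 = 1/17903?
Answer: -616744925/304852284 ≈ -2.0231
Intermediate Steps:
Q = -128 (Q = -16*8 = -128)
j = -35797/161127 (j = -2/9 + 1/17903 = -35797/161127 ≈ -0.22217)
(j + 15311)/(-7440 + Q) = (-35797/161127 + 15311)/(-7440 - 128) = (2466979700/161127)/(-7568) = (2466979700/161127)*(-1/7568) = -616744925/304852284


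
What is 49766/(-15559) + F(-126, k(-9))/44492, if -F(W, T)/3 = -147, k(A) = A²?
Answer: -45047497/14127572 ≈ -3.1886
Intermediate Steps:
F(W, T) = 441 (F(W, T) = -3*(-147) = 441)
49766/(-15559) + F(-126, k(-9))/44492 = 49766/(-15559) + 441/44492 = 49766*(-1/15559) + 441*(1/44492) = -49766/15559 + 9/908 = -45047497/14127572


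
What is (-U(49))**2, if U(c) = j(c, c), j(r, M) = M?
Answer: 2401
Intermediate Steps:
U(c) = c
(-U(49))**2 = (-1*49)**2 = (-49)**2 = 2401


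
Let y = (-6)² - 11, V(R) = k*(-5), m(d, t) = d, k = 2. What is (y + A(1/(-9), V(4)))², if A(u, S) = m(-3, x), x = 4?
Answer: 484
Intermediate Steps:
V(R) = -10 (V(R) = 2*(-5) = -10)
A(u, S) = -3
y = 25 (y = 36 - 11 = 25)
(y + A(1/(-9), V(4)))² = (25 - 3)² = 22² = 484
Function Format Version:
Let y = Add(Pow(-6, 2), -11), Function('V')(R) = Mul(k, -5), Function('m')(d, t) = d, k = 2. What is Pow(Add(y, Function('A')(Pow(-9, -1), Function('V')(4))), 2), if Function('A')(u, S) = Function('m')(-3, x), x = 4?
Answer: 484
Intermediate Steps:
Function('V')(R) = -10 (Function('V')(R) = Mul(2, -5) = -10)
Function('A')(u, S) = -3
y = 25 (y = Add(36, -11) = 25)
Pow(Add(y, Function('A')(Pow(-9, -1), Function('V')(4))), 2) = Pow(Add(25, -3), 2) = Pow(22, 2) = 484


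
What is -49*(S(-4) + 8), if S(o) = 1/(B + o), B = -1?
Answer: -1911/5 ≈ -382.20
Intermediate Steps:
S(o) = 1/(-1 + o)
-49*(S(-4) + 8) = -49*(1/(-1 - 4) + 8) = -49*(1/(-5) + 8) = -49*(-1/5 + 8) = -49*39/5 = -1911/5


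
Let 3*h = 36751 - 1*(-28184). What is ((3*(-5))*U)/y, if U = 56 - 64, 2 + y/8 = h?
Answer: 15/21643 ≈ 0.00069307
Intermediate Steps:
h = 21645 (h = (36751 - 1*(-28184))/3 = (36751 + 28184)/3 = (⅓)*64935 = 21645)
y = 173144 (y = -16 + 8*21645 = -16 + 173160 = 173144)
U = -8
((3*(-5))*U)/y = ((3*(-5))*(-8))/173144 = -15*(-8)*(1/173144) = 120*(1/173144) = 15/21643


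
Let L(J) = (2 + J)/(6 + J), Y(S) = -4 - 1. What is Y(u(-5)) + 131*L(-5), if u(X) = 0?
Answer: -398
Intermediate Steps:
Y(S) = -5
L(J) = (2 + J)/(6 + J)
Y(u(-5)) + 131*L(-5) = -5 + 131*((2 - 5)/(6 - 5)) = -5 + 131*(-3/1) = -5 + 131*(1*(-3)) = -5 + 131*(-3) = -5 - 393 = -398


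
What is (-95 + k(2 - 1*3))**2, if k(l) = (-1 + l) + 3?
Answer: 8836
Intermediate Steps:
k(l) = 2 + l
(-95 + k(2 - 1*3))**2 = (-95 + (2 + (2 - 1*3)))**2 = (-95 + (2 + (2 - 3)))**2 = (-95 + (2 - 1))**2 = (-95 + 1)**2 = (-94)**2 = 8836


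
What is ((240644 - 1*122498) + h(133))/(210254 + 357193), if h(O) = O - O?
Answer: 39382/189149 ≈ 0.20821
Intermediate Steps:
h(O) = 0
((240644 - 1*122498) + h(133))/(210254 + 357193) = ((240644 - 1*122498) + 0)/(210254 + 357193) = ((240644 - 122498) + 0)/567447 = (118146 + 0)*(1/567447) = 118146*(1/567447) = 39382/189149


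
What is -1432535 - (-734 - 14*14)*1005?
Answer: -497885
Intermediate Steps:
-1432535 - (-734 - 14*14)*1005 = -1432535 - (-734 - 196)*1005 = -1432535 - (-930)*1005 = -1432535 - 1*(-934650) = -1432535 + 934650 = -497885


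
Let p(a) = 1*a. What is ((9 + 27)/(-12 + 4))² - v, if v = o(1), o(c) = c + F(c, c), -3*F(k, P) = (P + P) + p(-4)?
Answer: 223/12 ≈ 18.583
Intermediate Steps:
p(a) = a
F(k, P) = 4/3 - 2*P/3 (F(k, P) = -((P + P) - 4)/3 = -(2*P - 4)/3 = -(-4 + 2*P)/3 = 4/3 - 2*P/3)
o(c) = 4/3 + c/3 (o(c) = c + (4/3 - 2*c/3) = 4/3 + c/3)
v = 5/3 (v = 4/3 + (⅓)*1 = 4/3 + ⅓ = 5/3 ≈ 1.6667)
((9 + 27)/(-12 + 4))² - v = ((9 + 27)/(-12 + 4))² - 1*5/3 = (36/(-8))² - 5/3 = (36*(-⅛))² - 5/3 = (-9/2)² - 5/3 = 81/4 - 5/3 = 223/12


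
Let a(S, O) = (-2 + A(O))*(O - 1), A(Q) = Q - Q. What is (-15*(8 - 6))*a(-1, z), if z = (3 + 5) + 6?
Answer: 780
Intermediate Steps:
z = 14 (z = 8 + 6 = 14)
A(Q) = 0
a(S, O) = 2 - 2*O (a(S, O) = (-2 + 0)*(O - 1) = -2*(-1 + O) = 2 - 2*O)
(-15*(8 - 6))*a(-1, z) = (-15*(8 - 6))*(2 - 2*14) = (-15*2)*(2 - 28) = -30*(-26) = 780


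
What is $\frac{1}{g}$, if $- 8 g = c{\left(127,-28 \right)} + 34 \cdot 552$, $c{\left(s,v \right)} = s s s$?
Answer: $- \frac{8}{2067151} \approx -3.8701 \cdot 10^{-6}$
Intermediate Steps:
$c{\left(s,v \right)} = s^{3}$ ($c{\left(s,v \right)} = s^{2} s = s^{3}$)
$g = - \frac{2067151}{8}$ ($g = - \frac{127^{3} + 34 \cdot 552}{8} = - \frac{2048383 + 18768}{8} = \left(- \frac{1}{8}\right) 2067151 = - \frac{2067151}{8} \approx -2.5839 \cdot 10^{5}$)
$\frac{1}{g} = \frac{1}{- \frac{2067151}{8}} = - \frac{8}{2067151}$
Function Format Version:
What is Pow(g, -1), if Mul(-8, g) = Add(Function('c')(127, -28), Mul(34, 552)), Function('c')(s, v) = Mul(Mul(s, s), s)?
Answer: Rational(-8, 2067151) ≈ -3.8701e-6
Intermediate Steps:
Function('c')(s, v) = Pow(s, 3) (Function('c')(s, v) = Mul(Pow(s, 2), s) = Pow(s, 3))
g = Rational(-2067151, 8) (g = Mul(Rational(-1, 8), Add(Pow(127, 3), Mul(34, 552))) = Mul(Rational(-1, 8), Add(2048383, 18768)) = Mul(Rational(-1, 8), 2067151) = Rational(-2067151, 8) ≈ -2.5839e+5)
Pow(g, -1) = Pow(Rational(-2067151, 8), -1) = Rational(-8, 2067151)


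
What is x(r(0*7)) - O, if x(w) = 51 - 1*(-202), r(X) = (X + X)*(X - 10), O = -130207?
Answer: 130460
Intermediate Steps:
r(X) = 2*X*(-10 + X) (r(X) = (2*X)*(-10 + X) = 2*X*(-10 + X))
x(w) = 253 (x(w) = 51 + 202 = 253)
x(r(0*7)) - O = 253 - 1*(-130207) = 253 + 130207 = 130460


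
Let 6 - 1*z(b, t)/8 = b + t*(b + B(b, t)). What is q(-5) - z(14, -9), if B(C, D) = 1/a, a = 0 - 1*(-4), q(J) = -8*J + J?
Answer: -927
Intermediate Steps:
q(J) = -7*J
a = 4 (a = 0 + 4 = 4)
B(C, D) = ¼ (B(C, D) = 1/4 = ¼)
z(b, t) = 48 - 8*b - 8*t*(¼ + b) (z(b, t) = 48 - 8*(b + t*(b + ¼)) = 48 - 8*(b + t*(¼ + b)) = 48 + (-8*b - 8*t*(¼ + b)) = 48 - 8*b - 8*t*(¼ + b))
q(-5) - z(14, -9) = -7*(-5) - (48 - 8*14 - 2*(-9) - 8*14*(-9)) = 35 - (48 - 112 + 18 + 1008) = 35 - 1*962 = 35 - 962 = -927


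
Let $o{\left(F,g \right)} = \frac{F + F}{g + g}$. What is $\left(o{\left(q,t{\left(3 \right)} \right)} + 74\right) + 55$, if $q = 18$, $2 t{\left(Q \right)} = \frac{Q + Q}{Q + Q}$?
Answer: $165$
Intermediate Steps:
$t{\left(Q \right)} = \frac{1}{2}$ ($t{\left(Q \right)} = \frac{\left(Q + Q\right) \frac{1}{Q + Q}}{2} = \frac{2 Q \frac{1}{2 Q}}{2} = \frac{1}{2} \cdot 1 = \frac{1}{2}$)
$o{\left(F,g \right)} = \frac{F}{g}$ ($o{\left(F,g \right)} = \frac{2 F}{2 g} = 2 F \frac{1}{2 g} = \frac{F}{g}$)
$\left(o{\left(q,t{\left(3 \right)} \right)} + 74\right) + 55 = \left(18 \frac{1}{\frac{1}{2}} + 74\right) + 55 = \left(18 \cdot 2 + 74\right) + 55 = \left(36 + 74\right) + 55 = 110 + 55 = 165$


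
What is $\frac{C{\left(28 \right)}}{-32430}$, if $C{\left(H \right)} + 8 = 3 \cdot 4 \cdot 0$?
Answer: $\frac{4}{16215} \approx 0.00024668$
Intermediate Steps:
$C{\left(H \right)} = -8$ ($C{\left(H \right)} = -8 + 3 \cdot 4 \cdot 0 = -8 + 12 \cdot 0 = -8 + 0 = -8$)
$\frac{C{\left(28 \right)}}{-32430} = - \frac{8}{-32430} = \left(-8\right) \left(- \frac{1}{32430}\right) = \frac{4}{16215}$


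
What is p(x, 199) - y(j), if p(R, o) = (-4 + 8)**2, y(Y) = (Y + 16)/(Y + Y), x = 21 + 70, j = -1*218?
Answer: 3387/218 ≈ 15.537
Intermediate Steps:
j = -218
x = 91
y(Y) = (16 + Y)/(2*Y) (y(Y) = (16 + Y)/((2*Y)) = (16 + Y)*(1/(2*Y)) = (16 + Y)/(2*Y))
p(R, o) = 16 (p(R, o) = 4**2 = 16)
p(x, 199) - y(j) = 16 - (16 - 218)/(2*(-218)) = 16 - (-1)*(-202)/(2*218) = 16 - 1*101/218 = 16 - 101/218 = 3387/218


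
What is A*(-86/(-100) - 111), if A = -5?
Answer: 5507/10 ≈ 550.70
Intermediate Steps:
A*(-86/(-100) - 111) = -5*(-86/(-100) - 111) = -5*(-86*(-1/100) - 111) = -5*(43/50 - 111) = -5*(-5507/50) = 5507/10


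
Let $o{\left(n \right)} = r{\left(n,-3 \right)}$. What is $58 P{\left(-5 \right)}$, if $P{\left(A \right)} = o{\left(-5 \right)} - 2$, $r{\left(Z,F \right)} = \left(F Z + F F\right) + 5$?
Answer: $1566$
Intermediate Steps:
$r{\left(Z,F \right)} = 5 + F^{2} + F Z$ ($r{\left(Z,F \right)} = \left(F Z + F^{2}\right) + 5 = \left(F^{2} + F Z\right) + 5 = 5 + F^{2} + F Z$)
$o{\left(n \right)} = 14 - 3 n$ ($o{\left(n \right)} = 5 + \left(-3\right)^{2} - 3 n = 5 + 9 - 3 n = 14 - 3 n$)
$P{\left(A \right)} = 27$ ($P{\left(A \right)} = \left(14 - -15\right) - 2 = \left(14 + 15\right) - 2 = 29 - 2 = 27$)
$58 P{\left(-5 \right)} = 58 \cdot 27 = 1566$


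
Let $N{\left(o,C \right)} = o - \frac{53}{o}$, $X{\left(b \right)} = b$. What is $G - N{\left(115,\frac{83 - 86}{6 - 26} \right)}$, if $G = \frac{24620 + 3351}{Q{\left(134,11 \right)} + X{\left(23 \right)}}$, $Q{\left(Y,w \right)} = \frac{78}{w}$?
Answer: $\frac{31023383}{38065} \approx 815.01$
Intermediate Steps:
$G = \frac{307681}{331}$ ($G = \frac{24620 + 3351}{\frac{78}{11} + 23} = \frac{27971}{78 \cdot \frac{1}{11} + 23} = \frac{27971}{\frac{78}{11} + 23} = \frac{27971}{\frac{331}{11}} = 27971 \cdot \frac{11}{331} = \frac{307681}{331} \approx 929.55$)
$G - N{\left(115,\frac{83 - 86}{6 - 26} \right)} = \frac{307681}{331} - \left(115 - \frac{53}{115}\right) = \frac{307681}{331} - \frac{13172}{115} = \frac{31023383}{38065}$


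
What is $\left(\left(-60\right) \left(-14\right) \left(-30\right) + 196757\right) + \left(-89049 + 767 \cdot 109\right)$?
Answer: $166111$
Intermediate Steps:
$\left(\left(-60\right) \left(-14\right) \left(-30\right) + 196757\right) + \left(-89049 + 767 \cdot 109\right) = \left(840 \left(-30\right) + 196757\right) + \left(-89049 + 83603\right) = \left(-25200 + 196757\right) - 5446 = 171557 - 5446 = 166111$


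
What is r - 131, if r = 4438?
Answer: 4307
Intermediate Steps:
r - 131 = 4438 - 131 = 4307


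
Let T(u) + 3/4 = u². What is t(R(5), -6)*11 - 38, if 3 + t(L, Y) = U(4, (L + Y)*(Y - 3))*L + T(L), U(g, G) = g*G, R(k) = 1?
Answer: 7647/4 ≈ 1911.8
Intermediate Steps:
U(g, G) = G*g
T(u) = -¾ + u²
t(L, Y) = -15/4 + L² + 4*L*(-3 + Y)*(L + Y) (t(L, Y) = -3 + ((((L + Y)*(Y - 3))*4)*L + (-¾ + L²)) = -3 + ((((L + Y)*(-3 + Y))*4)*L + (-¾ + L²)) = -3 + ((((-3 + Y)*(L + Y))*4)*L + (-¾ + L²)) = -3 + ((4*(-3 + Y)*(L + Y))*L + (-¾ + L²)) = -3 + (4*L*(-3 + Y)*(L + Y) + (-¾ + L²)) = -3 + (-¾ + L² + 4*L*(-3 + Y)*(L + Y)) = -15/4 + L² + 4*L*(-3 + Y)*(L + Y))
t(R(5), -6)*11 - 38 = (-15/4 + 1² + 4*1*((-6)² - 3*1 - 3*(-6) + 1*(-6)))*11 - 38 = (-15/4 + 1 + 4*1*(36 - 3 + 18 - 6))*11 - 38 = (-15/4 + 1 + 4*1*45)*11 - 38 = (-15/4 + 1 + 180)*11 - 38 = (709/4)*11 - 38 = 7799/4 - 38 = 7647/4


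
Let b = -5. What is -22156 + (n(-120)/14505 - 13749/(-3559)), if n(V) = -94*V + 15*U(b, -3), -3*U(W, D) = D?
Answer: -76235073058/3441553 ≈ -22151.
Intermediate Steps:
U(W, D) = -D/3
n(V) = 15 - 94*V (n(V) = -94*V + 15*(-⅓*(-3)) = -94*V + 15*1 = -94*V + 15 = 15 - 94*V)
-22156 + (n(-120)/14505 - 13749/(-3559)) = -22156 + ((15 - 94*(-120))/14505 - 13749/(-3559)) = -22156 + ((15 + 11280)*(1/14505) - 13749*(-1/3559)) = -22156 + (11295*(1/14505) + 13749/3559) = -22156 + (753/967 + 13749/3559) = -22156 + 15975210/3441553 = -76235073058/3441553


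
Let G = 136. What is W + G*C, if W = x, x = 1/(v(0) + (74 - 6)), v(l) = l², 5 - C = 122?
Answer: -1082015/68 ≈ -15912.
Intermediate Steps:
C = -117 (C = 5 - 1*122 = 5 - 122 = -117)
x = 1/68 (x = 1/(0² + (74 - 6)) = 1/(0 + 68) = 1/68 ≈ 0.014706)
W = 1/68 ≈ 0.014706
W + G*C = 1/68 + 136*(-117) = 1/68 - 15912 = -1082015/68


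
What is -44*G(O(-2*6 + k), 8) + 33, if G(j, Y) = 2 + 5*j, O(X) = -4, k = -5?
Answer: 825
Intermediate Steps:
-44*G(O(-2*6 + k), 8) + 33 = -44*(2 + 5*(-4)) + 33 = -44*(2 - 20) + 33 = -44*(-18) + 33 = 792 + 33 = 825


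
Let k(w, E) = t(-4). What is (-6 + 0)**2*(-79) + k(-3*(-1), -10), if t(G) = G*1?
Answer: -2848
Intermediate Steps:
t(G) = G
k(w, E) = -4
(-6 + 0)**2*(-79) + k(-3*(-1), -10) = (-6 + 0)**2*(-79) - 4 = (-6)**2*(-79) - 4 = 36*(-79) - 4 = -2844 - 4 = -2848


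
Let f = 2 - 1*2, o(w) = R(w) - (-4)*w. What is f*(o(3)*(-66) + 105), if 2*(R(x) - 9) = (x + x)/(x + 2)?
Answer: 0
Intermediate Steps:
R(x) = 9 + x/(2 + x) (R(x) = 9 + ((x + x)/(x + 2))/2 = 9 + ((2*x)/(2 + x))/2 = 9 + (2*x/(2 + x))/2 = 9 + x/(2 + x))
o(w) = 4*w + 2*(9 + 5*w)/(2 + w) (o(w) = 2*(9 + 5*w)/(2 + w) - (-4)*w = 2*(9 + 5*w)/(2 + w) + 4*w = 4*w + 2*(9 + 5*w)/(2 + w))
f = 0 (f = 2 - 2 = 0)
f*(o(3)*(-66) + 105) = 0*((2*(9 + 2*3**2 + 9*3)/(2 + 3))*(-66) + 105) = 0*((2*(9 + 2*9 + 27)/5)*(-66) + 105) = 0*((2*(1/5)*(9 + 18 + 27))*(-66) + 105) = 0*((2*(1/5)*54)*(-66) + 105) = 0*((108/5)*(-66) + 105) = 0*(-7128/5 + 105) = 0*(-6603/5) = 0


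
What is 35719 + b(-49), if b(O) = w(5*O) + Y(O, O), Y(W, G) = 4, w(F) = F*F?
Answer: 95748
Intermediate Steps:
w(F) = F²
b(O) = 4 + 25*O² (b(O) = (5*O)² + 4 = 25*O² + 4 = 4 + 25*O²)
35719 + b(-49) = 35719 + (4 + 25*(-49)²) = 35719 + (4 + 25*2401) = 35719 + (4 + 60025) = 35719 + 60029 = 95748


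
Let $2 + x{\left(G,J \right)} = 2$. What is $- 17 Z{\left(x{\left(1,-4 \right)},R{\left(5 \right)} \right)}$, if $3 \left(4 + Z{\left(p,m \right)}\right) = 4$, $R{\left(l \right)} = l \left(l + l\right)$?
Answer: $\frac{136}{3} \approx 45.333$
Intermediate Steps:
$x{\left(G,J \right)} = 0$ ($x{\left(G,J \right)} = -2 + 2 = 0$)
$R{\left(l \right)} = 2 l^{2}$ ($R{\left(l \right)} = l 2 l = 2 l^{2}$)
$Z{\left(p,m \right)} = - \frac{8}{3}$ ($Z{\left(p,m \right)} = -4 + \frac{1}{3} \cdot 4 = -4 + \frac{4}{3} = - \frac{8}{3}$)
$- 17 Z{\left(x{\left(1,-4 \right)},R{\left(5 \right)} \right)} = \left(-17\right) \left(- \frac{8}{3}\right) = \frac{136}{3}$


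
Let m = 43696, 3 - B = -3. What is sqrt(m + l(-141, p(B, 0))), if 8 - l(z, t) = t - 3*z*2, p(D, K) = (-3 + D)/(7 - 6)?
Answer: sqrt(42855) ≈ 207.01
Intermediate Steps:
B = 6 (B = 3 - 1*(-3) = 3 + 3 = 6)
p(D, K) = -3 + D (p(D, K) = (-3 + D)/1 = (-3 + D)*1 = -3 + D)
l(z, t) = 8 - t + 6*z (l(z, t) = 8 - (t - 3*z*2) = 8 - (t - 6*z) = 8 + (-t + 6*z) = 8 - t + 6*z)
sqrt(m + l(-141, p(B, 0))) = sqrt(43696 + (8 - (-3 + 6) + 6*(-141))) = sqrt(43696 + (8 - 1*3 - 846)) = sqrt(43696 + (8 - 3 - 846)) = sqrt(43696 - 841) = sqrt(42855)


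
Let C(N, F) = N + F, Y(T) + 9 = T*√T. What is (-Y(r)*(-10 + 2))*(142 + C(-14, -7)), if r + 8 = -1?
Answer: -8712 - 26136*I ≈ -8712.0 - 26136.0*I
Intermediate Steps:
r = -9 (r = -8 - 1 = -9)
Y(T) = -9 + T^(3/2) (Y(T) = -9 + T*√T = -9 + T^(3/2))
C(N, F) = F + N
(-Y(r)*(-10 + 2))*(142 + C(-14, -7)) = (-(-9 + (-9)^(3/2))*(-10 + 2))*(142 + (-7 - 14)) = (-(-9 - 27*I)*(-8))*(142 - 21) = -(72 + 216*I)*121 = (-72 - 216*I)*121 = -8712 - 26136*I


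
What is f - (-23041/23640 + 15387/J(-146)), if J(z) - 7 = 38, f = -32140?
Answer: -767849863/23640 ≈ -32481.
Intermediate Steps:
J(z) = 45 (J(z) = 7 + 38 = 45)
f - (-23041/23640 + 15387/J(-146)) = -32140 - (-23041/23640 + 15387/45) = -32140 - (-23041*1/23640 + 15387*(1/45)) = -32140 - (-23041/23640 + 5129/15) = -32140 - 1*8060263/23640 = -32140 - 8060263/23640 = -767849863/23640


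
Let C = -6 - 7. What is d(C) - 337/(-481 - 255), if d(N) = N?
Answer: -9231/736 ≈ -12.542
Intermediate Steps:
C = -13
d(C) - 337/(-481 - 255) = -13 - 337/(-481 - 255) = -13 - 337/(-736) = -13 - 337*(-1/736) = -13 + 337/736 = -9231/736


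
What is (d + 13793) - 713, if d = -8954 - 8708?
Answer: -4582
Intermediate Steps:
d = -17662
(d + 13793) - 713 = (-17662 + 13793) - 713 = -3869 - 713 = -4582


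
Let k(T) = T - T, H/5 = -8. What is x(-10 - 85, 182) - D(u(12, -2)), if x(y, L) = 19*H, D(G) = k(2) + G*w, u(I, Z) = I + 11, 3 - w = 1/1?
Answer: -806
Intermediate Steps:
H = -40 (H = 5*(-8) = -40)
k(T) = 0
w = 2 (w = 3 - 1/1 = 3 - 1*1 = 3 - 1 = 2)
u(I, Z) = 11 + I
D(G) = 2*G (D(G) = 0 + G*2 = 0 + 2*G = 2*G)
x(y, L) = -760 (x(y, L) = 19*(-40) = -760)
x(-10 - 85, 182) - D(u(12, -2)) = -760 - 2*(11 + 12) = -760 - 2*23 = -760 - 1*46 = -760 - 46 = -806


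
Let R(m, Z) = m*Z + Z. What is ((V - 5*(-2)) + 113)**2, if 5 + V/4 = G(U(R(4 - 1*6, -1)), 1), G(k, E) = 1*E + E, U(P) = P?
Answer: 12321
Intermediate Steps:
R(m, Z) = Z + Z*m (R(m, Z) = Z*m + Z = Z + Z*m)
G(k, E) = 2*E (G(k, E) = E + E = 2*E)
V = -12 (V = -20 + 4*(2*1) = -20 + 4*2 = -20 + 8 = -12)
((V - 5*(-2)) + 113)**2 = ((-12 - 5*(-2)) + 113)**2 = ((-12 + 10) + 113)**2 = (-2 + 113)**2 = 111**2 = 12321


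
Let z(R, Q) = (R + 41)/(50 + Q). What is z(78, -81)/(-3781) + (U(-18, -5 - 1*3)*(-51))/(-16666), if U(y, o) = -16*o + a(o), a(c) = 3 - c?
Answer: 832892033/1953438526 ≈ 0.42637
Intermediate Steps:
z(R, Q) = (41 + R)/(50 + Q)
U(y, o) = 3 - 17*o (U(y, o) = -16*o + (3 - o) = 3 - 17*o)
z(78, -81)/(-3781) + (U(-18, -5 - 1*3)*(-51))/(-16666) = ((41 + 78)/(50 - 81))/(-3781) + ((3 - 17*(-5 - 1*3))*(-51))/(-16666) = (119/(-31))*(-1/3781) + ((3 - 17*(-5 - 3))*(-51))*(-1/16666) = -1/31*119*(-1/3781) + ((3 - 17*(-8))*(-51))*(-1/16666) = -119/31*(-1/3781) + ((3 + 136)*(-51))*(-1/16666) = 119/117211 + (139*(-51))*(-1/16666) = 119/117211 - 7089*(-1/16666) = 119/117211 + 7089/16666 = 832892033/1953438526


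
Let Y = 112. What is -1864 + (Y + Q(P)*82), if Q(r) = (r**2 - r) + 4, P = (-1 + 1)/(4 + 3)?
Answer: -1424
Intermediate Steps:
P = 0 (P = 0/7 = 0*(1/7) = 0)
Q(r) = 4 + r**2 - r
-1864 + (Y + Q(P)*82) = -1864 + (112 + (4 + 0**2 - 1*0)*82) = -1864 + (112 + (4 + 0 + 0)*82) = -1864 + (112 + 4*82) = -1864 + (112 + 328) = -1864 + 440 = -1424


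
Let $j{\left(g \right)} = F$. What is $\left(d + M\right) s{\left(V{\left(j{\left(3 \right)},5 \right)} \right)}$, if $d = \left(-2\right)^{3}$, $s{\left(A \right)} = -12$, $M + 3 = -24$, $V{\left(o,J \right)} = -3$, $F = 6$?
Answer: $420$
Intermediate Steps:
$j{\left(g \right)} = 6$
$M = -27$ ($M = -3 - 24 = -27$)
$d = -8$
$\left(d + M\right) s{\left(V{\left(j{\left(3 \right)},5 \right)} \right)} = \left(-8 - 27\right) \left(-12\right) = \left(-35\right) \left(-12\right) = 420$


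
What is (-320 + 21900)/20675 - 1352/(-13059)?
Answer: 61953164/53998965 ≈ 1.1473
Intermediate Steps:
(-320 + 21900)/20675 - 1352/(-13059) = 21580*(1/20675) - 1352*(-1/13059) = 4316/4135 + 1352/13059 = 61953164/53998965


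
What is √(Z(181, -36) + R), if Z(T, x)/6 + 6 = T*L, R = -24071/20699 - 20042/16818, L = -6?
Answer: 5*I*√7942868259381827562/174057891 ≈ 80.959*I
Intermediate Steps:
R = -409837718/174057891 (R = -24071*1/20699 - 20042*1/16818 = -24071/20699 - 10021/8409 = -409837718/174057891 ≈ -2.3546)
Z(T, x) = -36 - 36*T (Z(T, x) = -36 + 6*(T*(-6)) = -36 + 6*(-6*T) = -36 - 36*T)
√(Z(181, -36) + R) = √((-36 - 36*181) - 409837718/174057891) = √((-36 - 6516) - 409837718/174057891) = √(-6552 - 409837718/174057891) = √(-1140837139550/174057891) = 5*I*√7942868259381827562/174057891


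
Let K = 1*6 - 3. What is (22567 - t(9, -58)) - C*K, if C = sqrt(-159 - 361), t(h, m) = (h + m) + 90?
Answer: 22526 - 6*I*sqrt(130) ≈ 22526.0 - 68.411*I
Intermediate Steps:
t(h, m) = 90 + h + m
C = 2*I*sqrt(130) (C = sqrt(-520) = 2*I*sqrt(130) ≈ 22.803*I)
K = 3 (K = 6 - 3 = 3)
(22567 - t(9, -58)) - C*K = (22567 - (90 + 9 - 58)) - 2*I*sqrt(130)*3 = (22567 - 1*41) - 6*I*sqrt(130) = (22567 - 41) - 6*I*sqrt(130) = 22526 - 6*I*sqrt(130)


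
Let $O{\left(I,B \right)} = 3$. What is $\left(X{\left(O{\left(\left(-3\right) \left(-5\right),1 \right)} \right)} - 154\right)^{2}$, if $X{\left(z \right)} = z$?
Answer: $22801$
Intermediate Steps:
$\left(X{\left(O{\left(\left(-3\right) \left(-5\right),1 \right)} \right)} - 154\right)^{2} = \left(3 - 154\right)^{2} = \left(-151\right)^{2} = 22801$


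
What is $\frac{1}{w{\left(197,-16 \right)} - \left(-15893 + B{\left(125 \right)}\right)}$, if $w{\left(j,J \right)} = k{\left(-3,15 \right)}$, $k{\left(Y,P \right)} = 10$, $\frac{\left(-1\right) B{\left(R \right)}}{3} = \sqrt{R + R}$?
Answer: $\frac{1767}{28100351} - \frac{5 \sqrt{10}}{84301053} \approx 6.2694 \cdot 10^{-5}$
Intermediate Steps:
$B{\left(R \right)} = - 3 \sqrt{2} \sqrt{R}$ ($B{\left(R \right)} = - 3 \sqrt{R + R} = - 3 \sqrt{2 R} = - 3 \sqrt{2} \sqrt{R}$)
$w{\left(j,J \right)} = 10$
$\frac{1}{w{\left(197,-16 \right)} - \left(-15893 + B{\left(125 \right)}\right)} = \frac{1}{10 + \left(15893 - - 3 \sqrt{2} \sqrt{125}\right)} = \frac{1}{10 + \left(15893 - - 3 \sqrt{2} \cdot 5 \sqrt{5}\right)} = \frac{1}{10 + \left(15893 - - 15 \sqrt{10}\right)} = \frac{1}{10 + \left(15893 + 15 \sqrt{10}\right)} = \frac{1}{15903 + 15 \sqrt{10}}$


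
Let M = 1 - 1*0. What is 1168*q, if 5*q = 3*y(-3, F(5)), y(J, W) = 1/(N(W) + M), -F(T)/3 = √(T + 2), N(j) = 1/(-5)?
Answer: 876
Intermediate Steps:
N(j) = -⅕
M = 1 (M = 1 + 0 = 1)
F(T) = -3*√(2 + T) (F(T) = -3*√(T + 2) = -3*√(2 + T))
y(J, W) = 5/4 (y(J, W) = 1/(-⅕ + 1) = 1/(⅘) = 5/4)
q = ¾ (q = (3*(5/4))/5 = (⅕)*(15/4) = ¾ ≈ 0.75000)
1168*q = 1168*(¾) = 876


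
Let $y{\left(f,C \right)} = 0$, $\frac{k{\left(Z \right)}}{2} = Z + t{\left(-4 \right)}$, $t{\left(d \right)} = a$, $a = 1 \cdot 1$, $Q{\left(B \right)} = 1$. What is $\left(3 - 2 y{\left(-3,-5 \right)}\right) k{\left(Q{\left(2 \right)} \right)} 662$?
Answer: $7944$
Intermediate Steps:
$a = 1$
$t{\left(d \right)} = 1$
$k{\left(Z \right)} = 2 + 2 Z$ ($k{\left(Z \right)} = 2 \left(Z + 1\right) = 2 \left(1 + Z\right) = 2 + 2 Z$)
$\left(3 - 2 y{\left(-3,-5 \right)}\right) k{\left(Q{\left(2 \right)} \right)} 662 = \left(3 - 0\right) \left(2 + 2 \cdot 1\right) 662 = \left(3 + 0\right) \left(2 + 2\right) 662 = 3 \cdot 4 \cdot 662 = 12 \cdot 662 = 7944$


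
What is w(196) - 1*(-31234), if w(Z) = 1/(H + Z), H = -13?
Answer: 5715823/183 ≈ 31234.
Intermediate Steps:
w(Z) = 1/(-13 + Z)
w(196) - 1*(-31234) = 1/(-13 + 196) - 1*(-31234) = 1/183 + 31234 = 5715823/183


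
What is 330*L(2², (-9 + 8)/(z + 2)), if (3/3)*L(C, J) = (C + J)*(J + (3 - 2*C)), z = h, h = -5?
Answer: -20020/3 ≈ -6673.3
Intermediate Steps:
z = -5
L(C, J) = (C + J)*(3 + J - 2*C) (L(C, J) = (C + J)*(J + (3 - 2*C)) = (C + J)*(3 + J - 2*C))
330*L(2², (-9 + 8)/(z + 2)) = 330*(((-9 + 8)/(-5 + 2))² - 2*(2²)² + 3*2² + 3*((-9 + 8)/(-5 + 2)) - 1*2²*(-9 + 8)/(-5 + 2)) = 330*((-1/(-3))² - 2*4² + 3*4 + 3*(-1/(-3)) - 1*4*(-1/(-3))) = 330*((-1*(-⅓))² - 2*16 + 12 + 3*(-1*(-⅓)) - 1*4*(-1*(-⅓))) = 330*((⅓)² - 32 + 12 + 3*(⅓) - 1*4*⅓) = 330*(⅑ - 32 + 12 + 1 - 4/3) = 330*(-182/9) = -20020/3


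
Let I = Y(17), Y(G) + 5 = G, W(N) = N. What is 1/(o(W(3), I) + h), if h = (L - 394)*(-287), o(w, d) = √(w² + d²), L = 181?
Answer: 20377/1245666336 - √17/1245666336 ≈ 1.6355e-5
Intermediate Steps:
Y(G) = -5 + G
I = 12 (I = -5 + 17 = 12)
o(w, d) = √(d² + w²)
h = 61131 (h = (181 - 394)*(-287) = -213*(-287) = 61131)
1/(o(W(3), I) + h) = 1/(√(12² + 3²) + 61131) = 1/(√(144 + 9) + 61131) = 1/(√153 + 61131) = 1/(3*√17 + 61131) = 1/(61131 + 3*√17)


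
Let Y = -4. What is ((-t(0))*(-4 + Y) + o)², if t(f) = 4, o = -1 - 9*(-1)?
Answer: 1600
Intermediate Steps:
o = 8 (o = -1 + 9 = 8)
((-t(0))*(-4 + Y) + o)² = ((-1*4)*(-4 - 4) + 8)² = (-4*(-8) + 8)² = (32 + 8)² = 40² = 1600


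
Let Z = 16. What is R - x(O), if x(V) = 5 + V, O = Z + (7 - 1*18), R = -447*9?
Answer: -4033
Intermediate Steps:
R = -4023
O = 5 (O = 16 + (7 - 1*18) = 16 + (7 - 18) = 16 - 11 = 5)
R - x(O) = -4023 - (5 + 5) = -4023 - 1*10 = -4023 - 10 = -4033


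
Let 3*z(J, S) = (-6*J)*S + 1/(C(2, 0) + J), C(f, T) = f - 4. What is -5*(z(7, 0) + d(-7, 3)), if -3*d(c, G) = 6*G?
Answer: 89/3 ≈ 29.667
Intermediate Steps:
C(f, T) = -4 + f
d(c, G) = -2*G
z(J, S) = 1/(3*(-2 + J)) - 2*J*S (z(J, S) = ((-6*J)*S + 1/((-4 + 2) + J))/3 = (-6*J*S + 1/(-2 + J))/3 = (1/(-2 + J) - 6*J*S)/3 = 1/(3*(-2 + J)) - 2*J*S)
-5*(z(7, 0) + d(-7, 3)) = -5*((1 - 6*0*7**2 + 12*7*0)/(3*(-2 + 7)) - 2*3) = -5*((1/3)*(1 - 6*0*49 + 0)/5 - 6) = -5*((1/3)*(1/5)*(1 + 0 + 0) - 6) = -5*((1/3)*(1/5)*1 - 6) = -5*(1/15 - 6) = -5*(-89/15) = 89/3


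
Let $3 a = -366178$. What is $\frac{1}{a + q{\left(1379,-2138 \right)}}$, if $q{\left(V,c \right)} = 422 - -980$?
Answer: $- \frac{3}{361972} \approx -8.2879 \cdot 10^{-6}$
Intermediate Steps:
$a = - \frac{366178}{3}$ ($a = \frac{1}{3} \left(-366178\right) = - \frac{366178}{3} \approx -1.2206 \cdot 10^{5}$)
$q{\left(V,c \right)} = 1402$ ($q{\left(V,c \right)} = 422 + 980 = 1402$)
$\frac{1}{a + q{\left(1379,-2138 \right)}} = \frac{1}{- \frac{366178}{3} + 1402} = \frac{1}{- \frac{361972}{3}} = - \frac{3}{361972}$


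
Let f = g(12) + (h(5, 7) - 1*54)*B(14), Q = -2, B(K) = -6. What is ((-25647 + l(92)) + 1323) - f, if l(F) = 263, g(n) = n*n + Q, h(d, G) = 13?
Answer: -24449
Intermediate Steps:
g(n) = -2 + n² (g(n) = n*n - 2 = n² - 2 = -2 + n²)
f = 388 (f = (-2 + 12²) + (13 - 1*54)*(-6) = (-2 + 144) + (13 - 54)*(-6) = 142 - 41*(-6) = 142 + 246 = 388)
((-25647 + l(92)) + 1323) - f = ((-25647 + 263) + 1323) - 1*388 = (-25384 + 1323) - 388 = -24061 - 388 = -24449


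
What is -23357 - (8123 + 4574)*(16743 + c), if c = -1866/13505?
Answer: -2871263931538/13505 ≈ -2.1261e+8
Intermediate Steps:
c = -1866/13505 (c = -1866*1/13505 = -1866/13505 ≈ -0.13817)
-23357 - (8123 + 4574)*(16743 + c) = -23357 - (8123 + 4574)*(16743 - 1866/13505) = -23357 - 12697*226112349/13505 = -23357 - 1*2870948495253/13505 = -23357 - 2870948495253/13505 = -2871263931538/13505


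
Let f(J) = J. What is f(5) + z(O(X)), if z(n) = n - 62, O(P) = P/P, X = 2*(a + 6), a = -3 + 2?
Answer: -56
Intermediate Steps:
a = -1
X = 10 (X = 2*(-1 + 6) = 2*5 = 10)
O(P) = 1
z(n) = -62 + n
f(5) + z(O(X)) = 5 + (-62 + 1) = 5 - 61 = -56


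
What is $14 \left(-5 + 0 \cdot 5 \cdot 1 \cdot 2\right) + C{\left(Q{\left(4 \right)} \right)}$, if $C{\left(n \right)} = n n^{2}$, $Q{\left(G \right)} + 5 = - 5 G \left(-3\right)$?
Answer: $166305$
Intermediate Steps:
$Q{\left(G \right)} = -5 + 15 G$ ($Q{\left(G \right)} = -5 + - 5 G \left(-3\right) = -5 + 15 G$)
$C{\left(n \right)} = n^{3}$
$14 \left(-5 + 0 \cdot 5 \cdot 1 \cdot 2\right) + C{\left(Q{\left(4 \right)} \right)} = 14 \left(-5 + 0 \cdot 5 \cdot 1 \cdot 2\right) + \left(-5 + 15 \cdot 4\right)^{3} = 14 \left(-5 + 0 \cdot 5 \cdot 2\right) + \left(-5 + 60\right)^{3} = 14 \left(-5 + 0 \cdot 10\right) + 55^{3} = 14 \left(-5 + 0\right) + 166375 = 14 \left(-5\right) + 166375 = -70 + 166375 = 166305$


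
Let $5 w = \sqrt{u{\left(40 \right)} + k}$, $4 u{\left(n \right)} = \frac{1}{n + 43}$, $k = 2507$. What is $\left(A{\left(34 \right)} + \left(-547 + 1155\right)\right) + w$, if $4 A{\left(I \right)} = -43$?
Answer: $\frac{2389}{4} + \frac{13 \sqrt{16351}}{166} \approx 607.26$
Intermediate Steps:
$A{\left(I \right)} = - \frac{43}{4}$ ($A{\left(I \right)} = \frac{1}{4} \left(-43\right) = - \frac{43}{4}$)
$u{\left(n \right)} = \frac{1}{4 \left(43 + n\right)}$ ($u{\left(n \right)} = \frac{1}{4 \left(n + 43\right)} = \frac{1}{4 \left(43 + n\right)}$)
$w = \frac{13 \sqrt{16351}}{166}$ ($w = \frac{\sqrt{\frac{1}{4 \left(43 + 40\right)} + 2507}}{5} = \frac{\sqrt{\frac{1}{4 \cdot 83} + 2507}}{5} = \frac{\sqrt{\frac{1}{4} \cdot \frac{1}{83} + 2507}}{5} = \frac{\sqrt{\frac{1}{332} + 2507}}{5} = \frac{\sqrt{\frac{832325}{332}}}{5} = \frac{\frac{65}{166} \sqrt{16351}}{5} = \frac{13 \sqrt{16351}}{166} \approx 10.014$)
$\left(A{\left(34 \right)} + \left(-547 + 1155\right)\right) + w = \left(- \frac{43}{4} + \left(-547 + 1155\right)\right) + \frac{13 \sqrt{16351}}{166} = \left(- \frac{43}{4} + 608\right) + \frac{13 \sqrt{16351}}{166} = \frac{2389}{4} + \frac{13 \sqrt{16351}}{166}$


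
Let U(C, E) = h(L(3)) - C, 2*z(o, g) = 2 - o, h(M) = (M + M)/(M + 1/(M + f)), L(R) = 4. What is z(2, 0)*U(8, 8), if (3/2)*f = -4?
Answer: 0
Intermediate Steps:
f = -8/3 (f = (⅔)*(-4) = -8/3 ≈ -2.6667)
h(M) = 2*M/(M + 1/(-8/3 + M)) (h(M) = (M + M)/(M + 1/(M - 8/3)) = (2*M)/(M + 1/(-8/3 + M)) = 2*M/(M + 1/(-8/3 + M)))
z(o, g) = 1 - o/2 (z(o, g) = (2 - o)/2 = 1 - o/2)
U(C, E) = 32/19 - C (U(C, E) = 2*4*(-8 + 3*4)/(3 - 8*4 + 3*4²) - C = 2*4*(-8 + 12)/(3 - 32 + 3*16) - C = 2*4*4/(3 - 32 + 48) - C = 2*4*4/19 - C = 2*4*(1/19)*4 - C = 32/19 - C)
z(2, 0)*U(8, 8) = (1 - ½*2)*(32/19 - 1*8) = (1 - 1)*(32/19 - 8) = 0*(-120/19) = 0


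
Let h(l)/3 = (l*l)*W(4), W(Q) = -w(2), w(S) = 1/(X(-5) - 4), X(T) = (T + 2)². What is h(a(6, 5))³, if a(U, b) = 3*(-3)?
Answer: -14348907/125 ≈ -1.1479e+5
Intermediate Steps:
X(T) = (2 + T)²
a(U, b) = -9
w(S) = ⅕ (w(S) = 1/((2 - 5)² - 4) = 1/((-3)² - 4) = 1/(9 - 4) = 1/5 = ⅕)
W(Q) = -⅕ (W(Q) = -1*⅕ = -⅕)
h(l) = -3*l²/5 (h(l) = 3*((l*l)*(-⅕)) = 3*(l²*(-⅕)) = 3*(-l²/5) = -3*l²/5)
h(a(6, 5))³ = (-⅗*(-9)²)³ = (-⅗*81)³ = (-243/5)³ = -14348907/125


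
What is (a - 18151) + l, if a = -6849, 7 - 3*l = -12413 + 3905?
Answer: -66485/3 ≈ -22162.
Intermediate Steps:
l = 8515/3 (l = 7/3 - (-12413 + 3905)/3 = 7/3 - 1/3*(-8508) = 7/3 + 2836 = 8515/3 ≈ 2838.3)
(a - 18151) + l = (-6849 - 18151) + 8515/3 = -25000 + 8515/3 = -66485/3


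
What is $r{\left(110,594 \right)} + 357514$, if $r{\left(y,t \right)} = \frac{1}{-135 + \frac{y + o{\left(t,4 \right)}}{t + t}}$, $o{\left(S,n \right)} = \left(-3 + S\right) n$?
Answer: $\frac{28226802248}{78953} \approx 3.5751 \cdot 10^{5}$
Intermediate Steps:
$o{\left(S,n \right)} = n \left(-3 + S\right)$
$r{\left(y,t \right)} = \frac{1}{-135 + \frac{-12 + y + 4 t}{2 t}}$ ($r{\left(y,t \right)} = \frac{1}{-135 + \frac{y + 4 \left(-3 + t\right)}{t + t}} = \frac{1}{-135 + \frac{y + \left(-12 + 4 t\right)}{2 t}} = \frac{1}{-135 + \left(-12 + y + 4 t\right) \frac{1}{2 t}} = \frac{1}{-135 + \frac{-12 + y + 4 t}{2 t}}$)
$r{\left(110,594 \right)} + 357514 = 2 \cdot 594 \frac{1}{-12 + 110 - 158004} + 357514 = 2 \cdot 594 \frac{1}{-157906} + 357514 = 2 \cdot 594 \left(- \frac{1}{157906}\right) + 357514 = - \frac{594}{78953} + 357514 = \frac{28226802248}{78953}$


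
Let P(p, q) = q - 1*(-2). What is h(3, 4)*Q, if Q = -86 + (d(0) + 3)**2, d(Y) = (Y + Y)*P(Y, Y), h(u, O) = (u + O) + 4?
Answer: -847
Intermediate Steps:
P(p, q) = 2 + q (P(p, q) = q + 2 = 2 + q)
h(u, O) = 4 + O + u (h(u, O) = (O + u) + 4 = 4 + O + u)
d(Y) = 2*Y*(2 + Y) (d(Y) = (Y + Y)*(2 + Y) = (2*Y)*(2 + Y) = 2*Y*(2 + Y))
Q = -77 (Q = -86 + (2*0*(2 + 0) + 3)**2 = -86 + (2*0*2 + 3)**2 = -86 + (0 + 3)**2 = -86 + 3**2 = -86 + 9 = -77)
h(3, 4)*Q = (4 + 4 + 3)*(-77) = 11*(-77) = -847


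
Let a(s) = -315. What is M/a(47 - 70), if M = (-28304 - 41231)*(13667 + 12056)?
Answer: 357729761/63 ≈ 5.6782e+6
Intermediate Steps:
M = -1788648805 (M = -69535*25723 = -1788648805)
M/a(47 - 70) = -1788648805/(-315) = -1788648805*(-1/315) = 357729761/63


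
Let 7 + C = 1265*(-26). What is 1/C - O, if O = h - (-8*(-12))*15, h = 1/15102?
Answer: 715407063361/496810494 ≈ 1440.0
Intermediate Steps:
C = -32897 (C = -7 + 1265*(-26) = -7 - 32890 = -32897)
h = 1/15102 ≈ 6.6216e-5
O = -21746879/15102 (O = 1/15102 - (-8*(-12))*15 = 1/15102 - 96*15 = 1/15102 - 1*1440 = 1/15102 - 1440 = -21746879/15102 ≈ -1440.0)
1/C - O = 1/(-32897) - 1*(-21746879/15102) = -1/32897 + 21746879/15102 = 715407063361/496810494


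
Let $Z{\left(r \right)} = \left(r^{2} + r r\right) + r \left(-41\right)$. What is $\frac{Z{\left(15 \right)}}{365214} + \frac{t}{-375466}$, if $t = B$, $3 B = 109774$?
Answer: $- \frac{958972793}{9794674266} \approx -0.097908$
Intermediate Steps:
$B = \frac{109774}{3}$ ($B = \frac{1}{3} \cdot 109774 = \frac{109774}{3} \approx 36591.0$)
$t = \frac{109774}{3} \approx 36591.0$
$Z{\left(r \right)} = - 41 r + 2 r^{2}$ ($Z{\left(r \right)} = \left(r^{2} + r^{2}\right) - 41 r = 2 r^{2} - 41 r = - 41 r + 2 r^{2}$)
$\frac{Z{\left(15 \right)}}{365214} + \frac{t}{-375466} = \frac{15 \left(-41 + 2 \cdot 15\right)}{365214} + \frac{109774}{3 \left(-375466\right)} = 15 \left(-41 + 30\right) \frac{1}{365214} + \frac{109774}{3} \left(- \frac{1}{375466}\right) = 15 \left(-11\right) \frac{1}{365214} - \frac{7841}{80457} = \left(-165\right) \frac{1}{365214} - \frac{7841}{80457} = - \frac{55}{121738} - \frac{7841}{80457} = - \frac{958972793}{9794674266}$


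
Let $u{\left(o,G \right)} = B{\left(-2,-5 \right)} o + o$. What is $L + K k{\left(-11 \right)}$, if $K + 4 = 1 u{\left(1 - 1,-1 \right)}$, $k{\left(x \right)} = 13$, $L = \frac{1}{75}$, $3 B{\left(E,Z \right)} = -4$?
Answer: $- \frac{3899}{75} \approx -51.987$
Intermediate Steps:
$B{\left(E,Z \right)} = - \frac{4}{3}$ ($B{\left(E,Z \right)} = \frac{1}{3} \left(-4\right) = - \frac{4}{3}$)
$L = \frac{1}{75} \approx 0.013333$
$u{\left(o,G \right)} = - \frac{o}{3}$ ($u{\left(o,G \right)} = - \frac{4 o}{3} + o = - \frac{o}{3}$)
$K = -4$ ($K = -4 + 1 \left(- \frac{1 - 1}{3}\right) = -4 + 1 \left(\left(- \frac{1}{3}\right) 0\right) = -4 + 1 \cdot 0 = -4 + 0 = -4$)
$L + K k{\left(-11 \right)} = \frac{1}{75} - 52 = - \frac{3899}{75}$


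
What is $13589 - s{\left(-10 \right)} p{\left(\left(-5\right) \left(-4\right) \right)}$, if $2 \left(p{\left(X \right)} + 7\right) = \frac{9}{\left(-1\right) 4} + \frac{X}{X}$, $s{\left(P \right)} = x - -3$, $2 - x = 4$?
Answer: $\frac{108773}{8} \approx 13597.0$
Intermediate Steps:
$x = -2$ ($x = 2 - 4 = -2$)
$s{\left(P \right)} = 1$ ($s{\left(P \right)} = -2 - -3 = -2 + 3 = 1$)
$p{\left(X \right)} = - \frac{61}{8}$ ($p{\left(X \right)} = -7 + \frac{\frac{9}{\left(-1\right) 4} + \frac{X}{X}}{2} = -7 + \frac{\frac{9}{-4} + 1}{2} = -7 + \frac{9 \left(- \frac{1}{4}\right) + 1}{2} = -7 + \frac{- \frac{9}{4} + 1}{2} = -7 + \frac{1}{2} \left(- \frac{5}{4}\right) = -7 - \frac{5}{8} = - \frac{61}{8}$)
$13589 - s{\left(-10 \right)} p{\left(\left(-5\right) \left(-4\right) \right)} = 13589 - 1 \left(- \frac{61}{8}\right) = 13589 - - \frac{61}{8} = 13589 + \frac{61}{8} = \frac{108773}{8}$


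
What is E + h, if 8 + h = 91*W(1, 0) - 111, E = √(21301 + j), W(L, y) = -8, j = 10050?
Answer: -847 + √31351 ≈ -669.94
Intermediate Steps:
E = √31351 (E = √(21301 + 10050) = √31351 ≈ 177.06)
h = -847 (h = -8 + (91*(-8) - 111) = -8 + (-728 - 111) = -8 - 839 = -847)
E + h = √31351 - 847 = -847 + √31351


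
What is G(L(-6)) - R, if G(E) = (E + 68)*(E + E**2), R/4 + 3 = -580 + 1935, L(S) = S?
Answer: -3548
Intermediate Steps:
R = 5408 (R = -12 + 4*(-580 + 1935) = -12 + 4*1355 = -12 + 5420 = 5408)
G(E) = (68 + E)*(E + E**2)
G(L(-6)) - R = -6*(68 + (-6)**2 + 69*(-6)) - 1*5408 = -6*(68 + 36 - 414) - 5408 = -6*(-310) - 5408 = 1860 - 5408 = -3548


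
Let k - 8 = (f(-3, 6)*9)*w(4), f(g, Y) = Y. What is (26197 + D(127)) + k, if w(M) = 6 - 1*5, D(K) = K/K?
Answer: 26260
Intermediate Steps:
D(K) = 1
w(M) = 1 (w(M) = 6 - 5 = 1)
k = 62 (k = 8 + (6*9)*1 = 8 + 54*1 = 8 + 54 = 62)
(26197 + D(127)) + k = (26197 + 1) + 62 = 26198 + 62 = 26260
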